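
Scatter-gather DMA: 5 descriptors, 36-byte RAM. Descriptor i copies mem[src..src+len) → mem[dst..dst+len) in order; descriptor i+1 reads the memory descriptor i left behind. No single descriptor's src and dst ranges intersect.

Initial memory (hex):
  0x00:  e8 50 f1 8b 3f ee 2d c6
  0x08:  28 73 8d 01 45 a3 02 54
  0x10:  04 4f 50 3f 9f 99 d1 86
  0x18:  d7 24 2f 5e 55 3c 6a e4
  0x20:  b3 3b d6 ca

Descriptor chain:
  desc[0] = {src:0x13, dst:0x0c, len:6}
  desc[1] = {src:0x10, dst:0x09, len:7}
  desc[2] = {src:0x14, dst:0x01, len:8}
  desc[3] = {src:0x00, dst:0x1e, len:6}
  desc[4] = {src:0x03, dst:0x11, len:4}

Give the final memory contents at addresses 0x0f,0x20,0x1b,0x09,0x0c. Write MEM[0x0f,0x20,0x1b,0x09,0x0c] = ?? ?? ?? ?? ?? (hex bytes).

  after D0: wrote 6B at 0x0c = 3f9f99d186d7
  after D1: wrote 7B at 0x09 = 86d7503f9f99d1
  after D2: wrote 8B at 0x01 = 9f99d186d7242f5e
  after D3: wrote 6B at 0x1e = e89f99d186d7
  after D4: wrote 4B at 0x11 = d186d724
query mem[0x0f]=0xd1, mem[0x20]=0x99, mem[0x1b]=0x5e, mem[0x09]=0x86, mem[0x0c]=0x3f

MEM[0x0f,0x20,0x1b,0x09,0x0c] = d1 99 5e 86 3f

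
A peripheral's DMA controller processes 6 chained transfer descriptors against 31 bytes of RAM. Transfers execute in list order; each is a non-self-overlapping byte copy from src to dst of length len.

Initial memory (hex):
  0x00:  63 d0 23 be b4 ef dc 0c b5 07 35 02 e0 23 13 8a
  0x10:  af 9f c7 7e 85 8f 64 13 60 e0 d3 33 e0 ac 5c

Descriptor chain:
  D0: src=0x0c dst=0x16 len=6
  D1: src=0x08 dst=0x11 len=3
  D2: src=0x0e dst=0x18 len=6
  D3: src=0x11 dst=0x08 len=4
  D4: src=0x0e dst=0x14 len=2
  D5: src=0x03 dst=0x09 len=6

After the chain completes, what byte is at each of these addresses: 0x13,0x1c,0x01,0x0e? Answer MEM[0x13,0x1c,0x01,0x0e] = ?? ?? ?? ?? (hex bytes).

MEM[0x13,0x1c,0x01,0x0e] = 35 07 d0 b5

  after D0: wrote 6B at 0x16 = e023138aaf9f
  after D1: wrote 3B at 0x11 = b50735
  after D2: wrote 6B at 0x18 = 138aafb50735
  after D3: wrote 4B at 0x08 = b5073585
  after D4: wrote 2B at 0x14 = 138a
  after D5: wrote 6B at 0x09 = beb4efdc0cb5
query mem[0x13]=0x35, mem[0x1c]=0x07, mem[0x01]=0xd0, mem[0x0e]=0xb5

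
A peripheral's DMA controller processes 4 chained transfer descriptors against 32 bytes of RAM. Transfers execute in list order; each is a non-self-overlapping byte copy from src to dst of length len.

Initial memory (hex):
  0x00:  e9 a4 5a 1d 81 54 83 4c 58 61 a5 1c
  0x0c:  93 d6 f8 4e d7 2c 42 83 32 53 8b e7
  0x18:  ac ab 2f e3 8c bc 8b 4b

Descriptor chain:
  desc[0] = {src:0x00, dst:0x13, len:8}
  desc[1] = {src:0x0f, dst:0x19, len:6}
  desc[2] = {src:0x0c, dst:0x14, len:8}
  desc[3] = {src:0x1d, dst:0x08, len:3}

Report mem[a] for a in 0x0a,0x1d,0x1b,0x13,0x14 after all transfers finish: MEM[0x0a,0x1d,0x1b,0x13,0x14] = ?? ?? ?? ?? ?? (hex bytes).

D0: mem[0x13..0x1a] <- [e9 a4 5a 1d 81 54 83 4c]
D1: mem[0x19..0x1e] <- [4e d7 2c 42 e9 a4]
D2: mem[0x14..0x1b] <- [93 d6 f8 4e d7 2c 42 e9]
D3: mem[0x08..0x0a] <- [e9 a4 4b]
query mem[0x0a]=0x4b, mem[0x1d]=0xe9, mem[0x1b]=0xe9, mem[0x13]=0xe9, mem[0x14]=0x93

MEM[0x0a,0x1d,0x1b,0x13,0x14] = 4b e9 e9 e9 93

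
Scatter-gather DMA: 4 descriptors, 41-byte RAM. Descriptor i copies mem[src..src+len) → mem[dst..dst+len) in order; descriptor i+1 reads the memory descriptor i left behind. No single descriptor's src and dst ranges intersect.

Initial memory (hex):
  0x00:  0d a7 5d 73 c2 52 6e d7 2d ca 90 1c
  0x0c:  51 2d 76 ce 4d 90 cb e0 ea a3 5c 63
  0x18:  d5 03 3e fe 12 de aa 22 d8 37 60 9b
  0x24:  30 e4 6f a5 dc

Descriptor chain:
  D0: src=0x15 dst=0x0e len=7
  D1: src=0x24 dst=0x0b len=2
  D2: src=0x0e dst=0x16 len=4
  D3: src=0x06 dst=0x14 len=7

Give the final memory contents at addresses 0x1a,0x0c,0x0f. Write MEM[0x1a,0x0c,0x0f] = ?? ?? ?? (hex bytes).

D0: mem[0x0e..0x14] <- [a3 5c 63 d5 03 3e fe]
D1: mem[0x0b..0x0c] <- [30 e4]
D2: mem[0x16..0x19] <- [a3 5c 63 d5]
D3: mem[0x14..0x1a] <- [6e d7 2d ca 90 30 e4]
query mem[0x1a]=0xe4, mem[0x0c]=0xe4, mem[0x0f]=0x5c

MEM[0x1a,0x0c,0x0f] = e4 e4 5c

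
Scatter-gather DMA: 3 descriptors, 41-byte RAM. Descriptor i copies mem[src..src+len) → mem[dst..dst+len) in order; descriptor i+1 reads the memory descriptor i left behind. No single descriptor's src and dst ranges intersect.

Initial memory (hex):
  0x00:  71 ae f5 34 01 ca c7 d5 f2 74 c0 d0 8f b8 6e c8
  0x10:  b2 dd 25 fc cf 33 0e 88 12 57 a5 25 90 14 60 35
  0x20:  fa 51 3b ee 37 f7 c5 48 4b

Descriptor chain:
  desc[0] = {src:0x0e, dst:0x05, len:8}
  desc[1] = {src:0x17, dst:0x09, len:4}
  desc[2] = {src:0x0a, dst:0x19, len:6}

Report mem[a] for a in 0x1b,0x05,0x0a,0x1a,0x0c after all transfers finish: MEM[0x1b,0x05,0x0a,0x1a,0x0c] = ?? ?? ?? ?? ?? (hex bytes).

[0] 0x0e->0x05 len=8 : 6e c8 b2 dd 25 fc cf 33
[1] 0x17->0x09 len=4 : 88 12 57 a5
[2] 0x0a->0x19 len=6 : 12 57 a5 b8 6e c8
query mem[0x1b]=0xa5, mem[0x05]=0x6e, mem[0x0a]=0x12, mem[0x1a]=0x57, mem[0x0c]=0xa5

MEM[0x1b,0x05,0x0a,0x1a,0x0c] = a5 6e 12 57 a5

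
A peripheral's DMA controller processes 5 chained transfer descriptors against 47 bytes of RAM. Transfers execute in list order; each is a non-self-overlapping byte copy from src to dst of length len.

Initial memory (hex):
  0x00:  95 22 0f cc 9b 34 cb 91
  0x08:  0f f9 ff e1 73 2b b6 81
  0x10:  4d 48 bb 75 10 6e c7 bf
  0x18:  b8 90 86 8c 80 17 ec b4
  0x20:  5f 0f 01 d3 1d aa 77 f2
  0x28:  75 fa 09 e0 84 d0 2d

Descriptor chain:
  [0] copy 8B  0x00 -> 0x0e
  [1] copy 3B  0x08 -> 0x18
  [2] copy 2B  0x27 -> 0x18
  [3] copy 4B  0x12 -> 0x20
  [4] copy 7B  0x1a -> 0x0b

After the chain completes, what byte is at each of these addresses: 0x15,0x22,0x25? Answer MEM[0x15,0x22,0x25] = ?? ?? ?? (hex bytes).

MEM[0x15,0x22,0x25] = 91 cb aa

#0 dst[0x0e+8] := {0x95,0x22,0x0f,0xcc,0x9b,0x34,0xcb,0x91}
#1 dst[0x18+3] := {0x0f,0xf9,0xff}
#2 dst[0x18+2] := {0xf2,0x75}
#3 dst[0x20+4] := {0x9b,0x34,0xcb,0x91}
#4 dst[0x0b+7] := {0xff,0x8c,0x80,0x17,0xec,0xb4,0x9b}
query mem[0x15]=0x91, mem[0x22]=0xcb, mem[0x25]=0xaa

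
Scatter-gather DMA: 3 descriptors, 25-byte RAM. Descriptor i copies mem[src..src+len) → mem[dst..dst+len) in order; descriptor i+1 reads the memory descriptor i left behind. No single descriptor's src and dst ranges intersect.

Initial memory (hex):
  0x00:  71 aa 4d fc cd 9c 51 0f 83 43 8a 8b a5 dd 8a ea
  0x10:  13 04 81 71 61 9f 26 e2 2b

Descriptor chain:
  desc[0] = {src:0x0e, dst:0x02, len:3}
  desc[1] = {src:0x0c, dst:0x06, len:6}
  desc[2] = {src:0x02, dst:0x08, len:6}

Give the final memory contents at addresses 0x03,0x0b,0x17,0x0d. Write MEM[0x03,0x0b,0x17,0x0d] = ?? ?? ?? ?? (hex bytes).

D0: mem[0x02..0x04] <- [8a ea 13]
D1: mem[0x06..0x0b] <- [a5 dd 8a ea 13 04]
D2: mem[0x08..0x0d] <- [8a ea 13 9c a5 dd]
query mem[0x03]=0xea, mem[0x0b]=0x9c, mem[0x17]=0xe2, mem[0x0d]=0xdd

MEM[0x03,0x0b,0x17,0x0d] = ea 9c e2 dd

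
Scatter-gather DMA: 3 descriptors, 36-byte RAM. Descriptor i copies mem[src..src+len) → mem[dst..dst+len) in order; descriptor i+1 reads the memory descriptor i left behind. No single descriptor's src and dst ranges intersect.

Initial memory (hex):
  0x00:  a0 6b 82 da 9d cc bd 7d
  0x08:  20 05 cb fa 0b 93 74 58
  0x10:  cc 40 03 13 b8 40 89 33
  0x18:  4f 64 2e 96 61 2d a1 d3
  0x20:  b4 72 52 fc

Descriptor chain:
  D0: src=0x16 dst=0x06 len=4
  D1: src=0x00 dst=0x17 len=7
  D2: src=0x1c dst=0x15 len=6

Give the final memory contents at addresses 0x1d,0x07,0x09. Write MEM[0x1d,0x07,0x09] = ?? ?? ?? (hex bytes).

D0: mem[0x06..0x09] <- [89 33 4f 64]
D1: mem[0x17..0x1d] <- [a0 6b 82 da 9d cc 89]
D2: mem[0x15..0x1a] <- [cc 89 a1 d3 b4 72]
query mem[0x1d]=0x89, mem[0x07]=0x33, mem[0x09]=0x64

MEM[0x1d,0x07,0x09] = 89 33 64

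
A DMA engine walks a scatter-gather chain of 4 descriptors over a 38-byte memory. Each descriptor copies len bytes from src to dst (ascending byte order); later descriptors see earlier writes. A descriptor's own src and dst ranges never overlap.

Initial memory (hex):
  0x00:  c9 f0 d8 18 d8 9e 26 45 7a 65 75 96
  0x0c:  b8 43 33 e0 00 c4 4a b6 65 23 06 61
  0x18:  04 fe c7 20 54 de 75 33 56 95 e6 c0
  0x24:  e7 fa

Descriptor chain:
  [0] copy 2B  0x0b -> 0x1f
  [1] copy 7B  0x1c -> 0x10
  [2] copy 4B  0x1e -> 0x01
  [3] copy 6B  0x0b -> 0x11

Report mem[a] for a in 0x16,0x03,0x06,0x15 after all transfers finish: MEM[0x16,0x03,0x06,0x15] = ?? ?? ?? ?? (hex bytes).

  after D0: wrote 2B at 0x1f = 96b8
  after D1: wrote 7B at 0x10 = 54de7596b895e6
  after D2: wrote 4B at 0x01 = 7596b895
  after D3: wrote 6B at 0x11 = 96b84333e054
query mem[0x16]=0x54, mem[0x03]=0xb8, mem[0x06]=0x26, mem[0x15]=0xe0

MEM[0x16,0x03,0x06,0x15] = 54 b8 26 e0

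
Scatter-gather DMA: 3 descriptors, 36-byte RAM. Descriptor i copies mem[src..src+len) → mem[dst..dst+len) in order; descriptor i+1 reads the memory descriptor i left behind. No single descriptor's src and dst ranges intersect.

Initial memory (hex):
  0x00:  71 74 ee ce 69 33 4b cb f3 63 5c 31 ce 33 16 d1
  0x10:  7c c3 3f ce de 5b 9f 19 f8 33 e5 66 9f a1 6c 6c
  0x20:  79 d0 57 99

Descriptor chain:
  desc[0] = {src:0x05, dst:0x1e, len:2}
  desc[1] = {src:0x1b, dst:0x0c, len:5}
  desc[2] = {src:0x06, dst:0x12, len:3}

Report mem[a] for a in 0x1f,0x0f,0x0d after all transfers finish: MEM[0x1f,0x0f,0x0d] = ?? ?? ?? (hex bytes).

MEM[0x1f,0x0f,0x0d] = 4b 33 9f

#0 dst[0x1e+2] := {0x33,0x4b}
#1 dst[0x0c+5] := {0x66,0x9f,0xa1,0x33,0x4b}
#2 dst[0x12+3] := {0x4b,0xcb,0xf3}
query mem[0x1f]=0x4b, mem[0x0f]=0x33, mem[0x0d]=0x9f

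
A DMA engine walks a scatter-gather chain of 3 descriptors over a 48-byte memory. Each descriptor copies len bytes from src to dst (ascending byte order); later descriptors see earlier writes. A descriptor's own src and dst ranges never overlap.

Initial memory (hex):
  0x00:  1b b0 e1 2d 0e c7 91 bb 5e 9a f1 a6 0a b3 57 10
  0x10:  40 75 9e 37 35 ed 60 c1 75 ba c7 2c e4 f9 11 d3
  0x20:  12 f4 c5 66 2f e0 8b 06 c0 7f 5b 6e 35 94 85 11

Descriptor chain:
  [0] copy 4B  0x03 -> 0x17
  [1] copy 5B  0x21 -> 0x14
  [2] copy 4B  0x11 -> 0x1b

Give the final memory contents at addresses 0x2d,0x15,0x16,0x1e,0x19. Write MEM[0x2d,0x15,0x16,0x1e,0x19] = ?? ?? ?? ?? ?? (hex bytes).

[0] 0x03->0x17 len=4 : 2d 0e c7 91
[1] 0x21->0x14 len=5 : f4 c5 66 2f e0
[2] 0x11->0x1b len=4 : 75 9e 37 f4
query mem[0x2d]=0x94, mem[0x15]=0xc5, mem[0x16]=0x66, mem[0x1e]=0xf4, mem[0x19]=0xc7

MEM[0x2d,0x15,0x16,0x1e,0x19] = 94 c5 66 f4 c7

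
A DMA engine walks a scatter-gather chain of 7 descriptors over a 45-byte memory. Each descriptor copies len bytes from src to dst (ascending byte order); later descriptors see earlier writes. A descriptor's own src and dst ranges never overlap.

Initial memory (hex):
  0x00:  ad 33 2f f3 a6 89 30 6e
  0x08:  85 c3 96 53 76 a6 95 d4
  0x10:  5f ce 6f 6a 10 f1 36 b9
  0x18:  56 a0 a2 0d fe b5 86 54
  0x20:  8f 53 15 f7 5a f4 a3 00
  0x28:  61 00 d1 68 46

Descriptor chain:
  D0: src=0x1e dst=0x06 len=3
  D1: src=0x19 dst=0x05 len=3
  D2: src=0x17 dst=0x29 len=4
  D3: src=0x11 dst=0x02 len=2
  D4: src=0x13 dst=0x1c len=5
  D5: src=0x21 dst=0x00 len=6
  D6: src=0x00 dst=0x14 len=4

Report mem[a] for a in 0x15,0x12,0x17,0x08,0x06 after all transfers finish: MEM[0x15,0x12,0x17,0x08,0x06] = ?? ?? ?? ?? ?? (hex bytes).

MEM[0x15,0x12,0x17,0x08,0x06] = 15 6f 5a 8f a2

  after D0: wrote 3B at 0x06 = 86548f
  after D1: wrote 3B at 0x05 = a0a20d
  after D2: wrote 4B at 0x29 = b956a0a2
  after D3: wrote 2B at 0x02 = ce6f
  after D4: wrote 5B at 0x1c = 6a10f136b9
  after D5: wrote 6B at 0x00 = 5315f75af4a3
  after D6: wrote 4B at 0x14 = 5315f75a
query mem[0x15]=0x15, mem[0x12]=0x6f, mem[0x17]=0x5a, mem[0x08]=0x8f, mem[0x06]=0xa2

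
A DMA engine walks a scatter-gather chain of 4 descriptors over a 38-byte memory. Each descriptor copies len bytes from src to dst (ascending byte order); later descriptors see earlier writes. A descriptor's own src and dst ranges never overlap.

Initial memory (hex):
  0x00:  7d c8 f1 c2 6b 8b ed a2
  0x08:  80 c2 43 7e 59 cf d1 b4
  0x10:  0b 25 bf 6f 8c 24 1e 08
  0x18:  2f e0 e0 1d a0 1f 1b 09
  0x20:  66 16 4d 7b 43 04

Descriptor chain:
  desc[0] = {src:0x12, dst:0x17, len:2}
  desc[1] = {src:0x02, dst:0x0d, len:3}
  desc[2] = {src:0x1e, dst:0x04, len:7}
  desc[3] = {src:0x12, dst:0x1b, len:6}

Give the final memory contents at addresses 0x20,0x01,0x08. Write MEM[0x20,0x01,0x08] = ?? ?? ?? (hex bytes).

MEM[0x20,0x01,0x08] = bf c8 4d

[0] 0x12->0x17 len=2 : bf 6f
[1] 0x02->0x0d len=3 : f1 c2 6b
[2] 0x1e->0x04 len=7 : 1b 09 66 16 4d 7b 43
[3] 0x12->0x1b len=6 : bf 6f 8c 24 1e bf
query mem[0x20]=0xbf, mem[0x01]=0xc8, mem[0x08]=0x4d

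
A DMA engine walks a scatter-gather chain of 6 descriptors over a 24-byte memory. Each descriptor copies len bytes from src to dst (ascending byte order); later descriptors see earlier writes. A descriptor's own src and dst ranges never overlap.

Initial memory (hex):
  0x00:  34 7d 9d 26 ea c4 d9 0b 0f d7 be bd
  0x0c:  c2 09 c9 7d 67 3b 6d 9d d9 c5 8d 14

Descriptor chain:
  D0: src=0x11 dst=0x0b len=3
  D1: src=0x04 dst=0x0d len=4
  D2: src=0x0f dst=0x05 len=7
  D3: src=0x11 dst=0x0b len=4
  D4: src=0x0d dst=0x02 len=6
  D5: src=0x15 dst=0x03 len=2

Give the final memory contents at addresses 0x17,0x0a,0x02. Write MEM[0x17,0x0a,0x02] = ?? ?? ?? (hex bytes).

#0 dst[0x0b+3] := {0x3b,0x6d,0x9d}
#1 dst[0x0d+4] := {0xea,0xc4,0xd9,0x0b}
#2 dst[0x05+7] := {0xd9,0x0b,0x3b,0x6d,0x9d,0xd9,0xc5}
#3 dst[0x0b+4] := {0x3b,0x6d,0x9d,0xd9}
#4 dst[0x02+6] := {0x9d,0xd9,0xd9,0x0b,0x3b,0x6d}
#5 dst[0x03+2] := {0xc5,0x8d}
query mem[0x17]=0x14, mem[0x0a]=0xd9, mem[0x02]=0x9d

MEM[0x17,0x0a,0x02] = 14 d9 9d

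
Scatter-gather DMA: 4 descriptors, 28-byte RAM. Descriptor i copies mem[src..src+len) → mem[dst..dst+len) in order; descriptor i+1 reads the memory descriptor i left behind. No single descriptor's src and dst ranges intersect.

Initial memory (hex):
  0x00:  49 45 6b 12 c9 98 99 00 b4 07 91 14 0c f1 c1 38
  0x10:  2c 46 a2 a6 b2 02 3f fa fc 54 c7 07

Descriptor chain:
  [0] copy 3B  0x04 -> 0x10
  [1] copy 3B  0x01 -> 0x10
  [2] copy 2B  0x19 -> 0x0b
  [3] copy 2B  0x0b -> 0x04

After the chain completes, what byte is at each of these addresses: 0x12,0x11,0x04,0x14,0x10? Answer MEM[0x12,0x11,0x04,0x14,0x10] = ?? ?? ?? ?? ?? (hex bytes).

MEM[0x12,0x11,0x04,0x14,0x10] = 12 6b 54 b2 45

[0] 0x04->0x10 len=3 : c9 98 99
[1] 0x01->0x10 len=3 : 45 6b 12
[2] 0x19->0x0b len=2 : 54 c7
[3] 0x0b->0x04 len=2 : 54 c7
query mem[0x12]=0x12, mem[0x11]=0x6b, mem[0x04]=0x54, mem[0x14]=0xb2, mem[0x10]=0x45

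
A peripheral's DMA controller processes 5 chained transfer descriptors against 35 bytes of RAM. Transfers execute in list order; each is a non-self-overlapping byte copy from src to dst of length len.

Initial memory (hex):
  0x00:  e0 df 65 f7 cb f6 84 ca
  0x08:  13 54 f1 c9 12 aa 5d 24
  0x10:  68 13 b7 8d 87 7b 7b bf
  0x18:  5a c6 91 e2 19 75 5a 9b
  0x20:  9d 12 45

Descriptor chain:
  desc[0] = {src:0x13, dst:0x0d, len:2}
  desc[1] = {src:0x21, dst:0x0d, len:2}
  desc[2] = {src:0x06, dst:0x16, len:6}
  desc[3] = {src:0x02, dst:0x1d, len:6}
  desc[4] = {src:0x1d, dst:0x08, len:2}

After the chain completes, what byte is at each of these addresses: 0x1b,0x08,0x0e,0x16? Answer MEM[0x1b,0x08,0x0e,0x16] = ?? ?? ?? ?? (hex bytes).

  after D0: wrote 2B at 0x0d = 8d87
  after D1: wrote 2B at 0x0d = 1245
  after D2: wrote 6B at 0x16 = 84ca1354f1c9
  after D3: wrote 6B at 0x1d = 65f7cbf684ca
  after D4: wrote 2B at 0x08 = 65f7
query mem[0x1b]=0xc9, mem[0x08]=0x65, mem[0x0e]=0x45, mem[0x16]=0x84

MEM[0x1b,0x08,0x0e,0x16] = c9 65 45 84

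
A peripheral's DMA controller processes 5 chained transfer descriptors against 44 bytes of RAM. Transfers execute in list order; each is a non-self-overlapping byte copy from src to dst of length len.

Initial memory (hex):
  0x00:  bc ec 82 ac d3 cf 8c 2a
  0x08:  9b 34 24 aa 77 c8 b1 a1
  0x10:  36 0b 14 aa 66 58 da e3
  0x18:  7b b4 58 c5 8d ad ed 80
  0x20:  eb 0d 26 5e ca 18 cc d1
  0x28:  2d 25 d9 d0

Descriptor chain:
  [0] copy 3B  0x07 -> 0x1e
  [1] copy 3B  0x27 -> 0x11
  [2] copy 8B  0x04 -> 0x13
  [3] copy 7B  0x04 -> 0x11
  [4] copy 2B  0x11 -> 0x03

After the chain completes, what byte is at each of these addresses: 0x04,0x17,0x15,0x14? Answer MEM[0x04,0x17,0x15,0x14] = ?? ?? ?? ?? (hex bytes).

#0 dst[0x1e+3] := {0x2a,0x9b,0x34}
#1 dst[0x11+3] := {0xd1,0x2d,0x25}
#2 dst[0x13+8] := {0xd3,0xcf,0x8c,0x2a,0x9b,0x34,0x24,0xaa}
#3 dst[0x11+7] := {0xd3,0xcf,0x8c,0x2a,0x9b,0x34,0x24}
#4 dst[0x03+2] := {0xd3,0xcf}
query mem[0x04]=0xcf, mem[0x17]=0x24, mem[0x15]=0x9b, mem[0x14]=0x2a

MEM[0x04,0x17,0x15,0x14] = cf 24 9b 2a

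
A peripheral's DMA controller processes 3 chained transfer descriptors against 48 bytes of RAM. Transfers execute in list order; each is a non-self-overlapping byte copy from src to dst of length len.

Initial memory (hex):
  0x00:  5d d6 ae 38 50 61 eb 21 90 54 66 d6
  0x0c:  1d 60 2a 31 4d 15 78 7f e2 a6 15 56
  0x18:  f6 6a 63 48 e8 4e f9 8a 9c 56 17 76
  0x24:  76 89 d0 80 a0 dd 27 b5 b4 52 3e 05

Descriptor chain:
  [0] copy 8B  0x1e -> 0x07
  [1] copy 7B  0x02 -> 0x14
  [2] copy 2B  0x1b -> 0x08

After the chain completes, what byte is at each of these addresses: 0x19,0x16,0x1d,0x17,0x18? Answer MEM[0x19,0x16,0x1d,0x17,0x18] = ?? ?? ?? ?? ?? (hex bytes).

MEM[0x19,0x16,0x1d,0x17,0x18] = f9 50 4e 61 eb

#0 dst[0x07+8] := {0xf9,0x8a,0x9c,0x56,0x17,0x76,0x76,0x89}
#1 dst[0x14+7] := {0xae,0x38,0x50,0x61,0xeb,0xf9,0x8a}
#2 dst[0x08+2] := {0x48,0xe8}
query mem[0x19]=0xf9, mem[0x16]=0x50, mem[0x1d]=0x4e, mem[0x17]=0x61, mem[0x18]=0xeb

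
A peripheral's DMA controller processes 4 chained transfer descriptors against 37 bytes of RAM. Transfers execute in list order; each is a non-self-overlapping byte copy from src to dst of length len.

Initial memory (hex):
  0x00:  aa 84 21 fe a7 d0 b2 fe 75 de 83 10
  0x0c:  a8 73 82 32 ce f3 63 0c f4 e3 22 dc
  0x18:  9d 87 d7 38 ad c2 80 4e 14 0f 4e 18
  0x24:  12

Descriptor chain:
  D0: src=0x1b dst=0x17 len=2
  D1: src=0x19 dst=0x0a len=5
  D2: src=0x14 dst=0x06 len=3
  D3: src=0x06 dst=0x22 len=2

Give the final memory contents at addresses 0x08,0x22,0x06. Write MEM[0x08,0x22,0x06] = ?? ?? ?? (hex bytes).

MEM[0x08,0x22,0x06] = 22 f4 f4

D0: mem[0x17..0x18] <- [38 ad]
D1: mem[0x0a..0x0e] <- [87 d7 38 ad c2]
D2: mem[0x06..0x08] <- [f4 e3 22]
D3: mem[0x22..0x23] <- [f4 e3]
query mem[0x08]=0x22, mem[0x22]=0xf4, mem[0x06]=0xf4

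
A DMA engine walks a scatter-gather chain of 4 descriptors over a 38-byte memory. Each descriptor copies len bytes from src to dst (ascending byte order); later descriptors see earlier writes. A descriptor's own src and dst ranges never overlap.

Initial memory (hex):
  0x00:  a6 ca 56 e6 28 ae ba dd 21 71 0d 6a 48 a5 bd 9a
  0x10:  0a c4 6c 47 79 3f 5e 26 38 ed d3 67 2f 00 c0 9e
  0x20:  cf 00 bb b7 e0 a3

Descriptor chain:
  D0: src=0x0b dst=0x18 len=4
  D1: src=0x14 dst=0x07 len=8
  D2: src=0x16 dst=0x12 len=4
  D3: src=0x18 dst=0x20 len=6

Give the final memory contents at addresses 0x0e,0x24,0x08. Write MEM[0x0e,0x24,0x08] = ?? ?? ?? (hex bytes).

MEM[0x0e,0x24,0x08] = bd 2f 3f

[0] 0x0b->0x18 len=4 : 6a 48 a5 bd
[1] 0x14->0x07 len=8 : 79 3f 5e 26 6a 48 a5 bd
[2] 0x16->0x12 len=4 : 5e 26 6a 48
[3] 0x18->0x20 len=6 : 6a 48 a5 bd 2f 00
query mem[0x0e]=0xbd, mem[0x24]=0x2f, mem[0x08]=0x3f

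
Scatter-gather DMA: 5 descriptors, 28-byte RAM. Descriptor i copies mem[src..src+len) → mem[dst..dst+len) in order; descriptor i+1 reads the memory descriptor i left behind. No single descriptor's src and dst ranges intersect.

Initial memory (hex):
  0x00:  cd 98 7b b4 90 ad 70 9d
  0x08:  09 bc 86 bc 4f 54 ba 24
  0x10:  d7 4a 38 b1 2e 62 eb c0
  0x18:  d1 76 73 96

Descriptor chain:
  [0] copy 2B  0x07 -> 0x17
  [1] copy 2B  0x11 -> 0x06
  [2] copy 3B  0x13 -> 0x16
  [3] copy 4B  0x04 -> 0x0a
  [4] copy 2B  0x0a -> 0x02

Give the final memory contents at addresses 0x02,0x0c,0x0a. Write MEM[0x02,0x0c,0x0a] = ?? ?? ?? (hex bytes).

[0] 0x07->0x17 len=2 : 9d 09
[1] 0x11->0x06 len=2 : 4a 38
[2] 0x13->0x16 len=3 : b1 2e 62
[3] 0x04->0x0a len=4 : 90 ad 4a 38
[4] 0x0a->0x02 len=2 : 90 ad
query mem[0x02]=0x90, mem[0x0c]=0x4a, mem[0x0a]=0x90

MEM[0x02,0x0c,0x0a] = 90 4a 90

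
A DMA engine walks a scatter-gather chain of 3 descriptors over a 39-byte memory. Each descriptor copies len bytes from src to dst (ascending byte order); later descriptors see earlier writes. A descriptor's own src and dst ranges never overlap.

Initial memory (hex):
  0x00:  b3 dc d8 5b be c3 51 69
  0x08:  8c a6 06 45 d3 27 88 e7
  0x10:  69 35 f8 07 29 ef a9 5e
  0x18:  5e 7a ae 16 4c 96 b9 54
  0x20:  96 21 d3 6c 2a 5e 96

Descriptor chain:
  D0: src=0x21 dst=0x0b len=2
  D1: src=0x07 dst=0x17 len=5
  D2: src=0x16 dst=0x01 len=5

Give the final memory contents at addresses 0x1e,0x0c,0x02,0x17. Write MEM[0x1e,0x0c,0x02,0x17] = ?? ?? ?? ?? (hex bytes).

MEM[0x1e,0x0c,0x02,0x17] = b9 d3 69 69

#0 dst[0x0b+2] := {0x21,0xd3}
#1 dst[0x17+5] := {0x69,0x8c,0xa6,0x06,0x21}
#2 dst[0x01+5] := {0xa9,0x69,0x8c,0xa6,0x06}
query mem[0x1e]=0xb9, mem[0x0c]=0xd3, mem[0x02]=0x69, mem[0x17]=0x69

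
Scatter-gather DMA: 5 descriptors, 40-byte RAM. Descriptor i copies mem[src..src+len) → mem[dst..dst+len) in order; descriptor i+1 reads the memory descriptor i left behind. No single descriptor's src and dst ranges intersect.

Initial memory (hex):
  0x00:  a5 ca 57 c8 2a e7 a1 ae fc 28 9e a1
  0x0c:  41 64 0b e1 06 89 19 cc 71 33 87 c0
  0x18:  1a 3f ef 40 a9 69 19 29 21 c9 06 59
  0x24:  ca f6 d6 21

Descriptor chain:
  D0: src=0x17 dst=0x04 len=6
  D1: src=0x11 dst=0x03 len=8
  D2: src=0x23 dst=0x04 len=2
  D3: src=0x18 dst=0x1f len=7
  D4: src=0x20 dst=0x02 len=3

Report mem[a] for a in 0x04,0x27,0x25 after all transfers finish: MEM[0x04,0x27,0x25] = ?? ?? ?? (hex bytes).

MEM[0x04,0x27,0x25] = 40 21 19

  after D0: wrote 6B at 0x04 = c01a3fef40a9
  after D1: wrote 8B at 0x03 = 8919cc713387c01a
  after D2: wrote 2B at 0x04 = 59ca
  after D3: wrote 7B at 0x1f = 1a3fef40a96919
  after D4: wrote 3B at 0x02 = 3fef40
query mem[0x04]=0x40, mem[0x27]=0x21, mem[0x25]=0x19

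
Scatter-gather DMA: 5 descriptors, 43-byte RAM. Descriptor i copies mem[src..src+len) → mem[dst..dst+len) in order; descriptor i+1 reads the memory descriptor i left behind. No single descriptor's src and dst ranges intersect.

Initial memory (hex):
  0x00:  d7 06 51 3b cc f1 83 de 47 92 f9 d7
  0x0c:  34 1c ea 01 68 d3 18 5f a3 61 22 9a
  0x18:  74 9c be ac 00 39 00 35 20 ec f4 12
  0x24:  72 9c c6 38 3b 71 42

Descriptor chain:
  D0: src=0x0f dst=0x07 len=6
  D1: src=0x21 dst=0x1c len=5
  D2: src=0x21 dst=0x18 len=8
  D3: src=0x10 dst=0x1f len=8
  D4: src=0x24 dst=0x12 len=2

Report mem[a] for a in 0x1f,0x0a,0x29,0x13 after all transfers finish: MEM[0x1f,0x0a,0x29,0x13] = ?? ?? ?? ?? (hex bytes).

MEM[0x1f,0x0a,0x29,0x13] = 68 18 71 22

[0] 0x0f->0x07 len=6 : 01 68 d3 18 5f a3
[1] 0x21->0x1c len=5 : ec f4 12 72 9c
[2] 0x21->0x18 len=8 : ec f4 12 72 9c c6 38 3b
[3] 0x10->0x1f len=8 : 68 d3 18 5f a3 61 22 9a
[4] 0x24->0x12 len=2 : 61 22
query mem[0x1f]=0x68, mem[0x0a]=0x18, mem[0x29]=0x71, mem[0x13]=0x22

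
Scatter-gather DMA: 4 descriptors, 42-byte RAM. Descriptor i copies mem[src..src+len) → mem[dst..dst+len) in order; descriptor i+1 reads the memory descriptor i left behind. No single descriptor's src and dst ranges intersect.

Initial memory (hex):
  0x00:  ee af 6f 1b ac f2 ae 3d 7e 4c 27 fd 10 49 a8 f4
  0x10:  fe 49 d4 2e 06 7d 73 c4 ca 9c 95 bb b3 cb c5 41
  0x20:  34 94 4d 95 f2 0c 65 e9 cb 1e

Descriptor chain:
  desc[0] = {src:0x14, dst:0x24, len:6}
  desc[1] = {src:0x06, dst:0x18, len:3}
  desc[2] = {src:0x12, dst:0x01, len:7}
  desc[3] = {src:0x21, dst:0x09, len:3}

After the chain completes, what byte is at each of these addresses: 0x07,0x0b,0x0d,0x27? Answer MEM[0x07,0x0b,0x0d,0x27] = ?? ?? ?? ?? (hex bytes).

MEM[0x07,0x0b,0x0d,0x27] = ae 95 49 c4

D0: mem[0x24..0x29] <- [06 7d 73 c4 ca 9c]
D1: mem[0x18..0x1a] <- [ae 3d 7e]
D2: mem[0x01..0x07] <- [d4 2e 06 7d 73 c4 ae]
D3: mem[0x09..0x0b] <- [94 4d 95]
query mem[0x07]=0xae, mem[0x0b]=0x95, mem[0x0d]=0x49, mem[0x27]=0xc4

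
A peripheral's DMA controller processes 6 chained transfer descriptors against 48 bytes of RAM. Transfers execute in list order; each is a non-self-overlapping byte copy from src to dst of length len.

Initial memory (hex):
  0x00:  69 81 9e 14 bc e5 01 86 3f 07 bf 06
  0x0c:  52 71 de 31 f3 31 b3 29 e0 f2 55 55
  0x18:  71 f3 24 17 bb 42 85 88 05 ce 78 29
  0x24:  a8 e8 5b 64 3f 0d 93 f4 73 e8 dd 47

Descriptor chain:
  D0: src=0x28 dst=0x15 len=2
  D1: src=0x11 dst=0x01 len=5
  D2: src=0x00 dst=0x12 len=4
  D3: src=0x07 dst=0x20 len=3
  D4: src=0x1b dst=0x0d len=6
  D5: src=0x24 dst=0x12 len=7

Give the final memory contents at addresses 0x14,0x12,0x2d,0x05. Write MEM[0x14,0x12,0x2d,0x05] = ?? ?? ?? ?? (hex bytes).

#0 dst[0x15+2] := {0x3f,0x0d}
#1 dst[0x01+5] := {0x31,0xb3,0x29,0xe0,0x3f}
#2 dst[0x12+4] := {0x69,0x31,0xb3,0x29}
#3 dst[0x20+3] := {0x86,0x3f,0x07}
#4 dst[0x0d+6] := {0x17,0xbb,0x42,0x85,0x88,0x86}
#5 dst[0x12+7] := {0xa8,0xe8,0x5b,0x64,0x3f,0x0d,0x93}
query mem[0x14]=0x5b, mem[0x12]=0xa8, mem[0x2d]=0xe8, mem[0x05]=0x3f

MEM[0x14,0x12,0x2d,0x05] = 5b a8 e8 3f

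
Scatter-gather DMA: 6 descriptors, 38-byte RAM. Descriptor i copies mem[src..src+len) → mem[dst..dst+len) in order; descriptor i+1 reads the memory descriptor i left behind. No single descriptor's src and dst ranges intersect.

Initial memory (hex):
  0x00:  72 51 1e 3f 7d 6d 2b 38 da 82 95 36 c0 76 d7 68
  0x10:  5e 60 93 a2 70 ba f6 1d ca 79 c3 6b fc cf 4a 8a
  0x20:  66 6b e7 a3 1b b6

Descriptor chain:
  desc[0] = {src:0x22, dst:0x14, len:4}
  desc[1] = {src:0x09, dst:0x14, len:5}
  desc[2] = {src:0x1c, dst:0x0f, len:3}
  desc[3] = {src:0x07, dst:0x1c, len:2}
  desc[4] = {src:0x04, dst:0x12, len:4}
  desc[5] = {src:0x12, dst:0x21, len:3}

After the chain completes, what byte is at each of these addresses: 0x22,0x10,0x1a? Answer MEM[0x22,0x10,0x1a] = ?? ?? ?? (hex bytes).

MEM[0x22,0x10,0x1a] = 6d cf c3

  after D0: wrote 4B at 0x14 = e7a31bb6
  after D1: wrote 5B at 0x14 = 829536c076
  after D2: wrote 3B at 0x0f = fccf4a
  after D3: wrote 2B at 0x1c = 38da
  after D4: wrote 4B at 0x12 = 7d6d2b38
  after D5: wrote 3B at 0x21 = 7d6d2b
query mem[0x22]=0x6d, mem[0x10]=0xcf, mem[0x1a]=0xc3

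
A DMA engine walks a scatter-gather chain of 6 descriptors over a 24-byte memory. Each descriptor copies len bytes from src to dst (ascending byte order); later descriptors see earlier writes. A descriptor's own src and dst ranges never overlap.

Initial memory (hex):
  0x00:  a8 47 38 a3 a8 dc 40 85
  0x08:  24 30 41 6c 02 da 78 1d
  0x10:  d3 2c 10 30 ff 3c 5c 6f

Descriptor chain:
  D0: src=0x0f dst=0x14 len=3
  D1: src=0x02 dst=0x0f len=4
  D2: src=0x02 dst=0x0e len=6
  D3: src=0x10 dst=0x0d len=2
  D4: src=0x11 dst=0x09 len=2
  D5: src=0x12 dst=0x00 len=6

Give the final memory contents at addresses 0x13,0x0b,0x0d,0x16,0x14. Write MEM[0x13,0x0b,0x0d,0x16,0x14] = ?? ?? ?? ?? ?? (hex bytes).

MEM[0x13,0x0b,0x0d,0x16,0x14] = 85 6c a8 2c 1d

D0: mem[0x14..0x16] <- [1d d3 2c]
D1: mem[0x0f..0x12] <- [38 a3 a8 dc]
D2: mem[0x0e..0x13] <- [38 a3 a8 dc 40 85]
D3: mem[0x0d..0x0e] <- [a8 dc]
D4: mem[0x09..0x0a] <- [dc 40]
D5: mem[0x00..0x05] <- [40 85 1d d3 2c 6f]
query mem[0x13]=0x85, mem[0x0b]=0x6c, mem[0x0d]=0xa8, mem[0x16]=0x2c, mem[0x14]=0x1d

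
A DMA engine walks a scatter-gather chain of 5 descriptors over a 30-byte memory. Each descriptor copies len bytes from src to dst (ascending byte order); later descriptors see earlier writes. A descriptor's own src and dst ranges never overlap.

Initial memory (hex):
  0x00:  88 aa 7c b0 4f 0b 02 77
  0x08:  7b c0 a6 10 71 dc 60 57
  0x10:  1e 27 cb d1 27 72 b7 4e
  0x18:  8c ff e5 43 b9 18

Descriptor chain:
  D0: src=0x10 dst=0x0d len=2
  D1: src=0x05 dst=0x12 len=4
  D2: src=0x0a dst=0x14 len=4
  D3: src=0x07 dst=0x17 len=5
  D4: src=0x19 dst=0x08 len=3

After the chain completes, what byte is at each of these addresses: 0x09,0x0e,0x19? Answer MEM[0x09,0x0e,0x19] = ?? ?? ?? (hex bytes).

MEM[0x09,0x0e,0x19] = a6 27 c0

D0: mem[0x0d..0x0e] <- [1e 27]
D1: mem[0x12..0x15] <- [0b 02 77 7b]
D2: mem[0x14..0x17] <- [a6 10 71 1e]
D3: mem[0x17..0x1b] <- [77 7b c0 a6 10]
D4: mem[0x08..0x0a] <- [c0 a6 10]
query mem[0x09]=0xa6, mem[0x0e]=0x27, mem[0x19]=0xc0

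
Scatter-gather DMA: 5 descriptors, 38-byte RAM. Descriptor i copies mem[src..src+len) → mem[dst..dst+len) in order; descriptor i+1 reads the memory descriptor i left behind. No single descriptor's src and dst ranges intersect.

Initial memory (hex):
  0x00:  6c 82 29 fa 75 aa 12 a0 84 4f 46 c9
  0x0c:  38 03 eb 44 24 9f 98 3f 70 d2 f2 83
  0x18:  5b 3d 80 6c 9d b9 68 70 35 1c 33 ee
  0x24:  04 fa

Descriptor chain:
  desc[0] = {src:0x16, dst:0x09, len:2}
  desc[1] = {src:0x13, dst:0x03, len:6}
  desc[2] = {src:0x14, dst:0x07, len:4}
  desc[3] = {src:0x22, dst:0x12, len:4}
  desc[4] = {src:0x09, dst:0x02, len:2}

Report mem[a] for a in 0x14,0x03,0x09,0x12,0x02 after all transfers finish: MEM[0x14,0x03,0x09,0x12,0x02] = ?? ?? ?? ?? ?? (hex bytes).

MEM[0x14,0x03,0x09,0x12,0x02] = 04 83 f2 33 f2

#0 dst[0x09+2] := {0xf2,0x83}
#1 dst[0x03+6] := {0x3f,0x70,0xd2,0xf2,0x83,0x5b}
#2 dst[0x07+4] := {0x70,0xd2,0xf2,0x83}
#3 dst[0x12+4] := {0x33,0xee,0x04,0xfa}
#4 dst[0x02+2] := {0xf2,0x83}
query mem[0x14]=0x04, mem[0x03]=0x83, mem[0x09]=0xf2, mem[0x12]=0x33, mem[0x02]=0xf2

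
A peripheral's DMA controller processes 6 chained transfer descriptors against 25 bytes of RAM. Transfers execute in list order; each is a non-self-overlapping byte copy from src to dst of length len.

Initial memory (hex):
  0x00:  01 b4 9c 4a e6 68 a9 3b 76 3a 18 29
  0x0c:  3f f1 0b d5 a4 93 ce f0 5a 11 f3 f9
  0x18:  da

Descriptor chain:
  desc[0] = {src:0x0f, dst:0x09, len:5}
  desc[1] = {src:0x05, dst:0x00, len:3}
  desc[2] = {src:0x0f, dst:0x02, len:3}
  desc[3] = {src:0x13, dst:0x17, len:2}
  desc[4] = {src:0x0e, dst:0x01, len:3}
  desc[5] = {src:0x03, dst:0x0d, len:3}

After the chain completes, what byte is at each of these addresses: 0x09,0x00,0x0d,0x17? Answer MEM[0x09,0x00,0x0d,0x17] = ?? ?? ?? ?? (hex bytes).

[0] 0x0f->0x09 len=5 : d5 a4 93 ce f0
[1] 0x05->0x00 len=3 : 68 a9 3b
[2] 0x0f->0x02 len=3 : d5 a4 93
[3] 0x13->0x17 len=2 : f0 5a
[4] 0x0e->0x01 len=3 : 0b d5 a4
[5] 0x03->0x0d len=3 : a4 93 68
query mem[0x09]=0xd5, mem[0x00]=0x68, mem[0x0d]=0xa4, mem[0x17]=0xf0

MEM[0x09,0x00,0x0d,0x17] = d5 68 a4 f0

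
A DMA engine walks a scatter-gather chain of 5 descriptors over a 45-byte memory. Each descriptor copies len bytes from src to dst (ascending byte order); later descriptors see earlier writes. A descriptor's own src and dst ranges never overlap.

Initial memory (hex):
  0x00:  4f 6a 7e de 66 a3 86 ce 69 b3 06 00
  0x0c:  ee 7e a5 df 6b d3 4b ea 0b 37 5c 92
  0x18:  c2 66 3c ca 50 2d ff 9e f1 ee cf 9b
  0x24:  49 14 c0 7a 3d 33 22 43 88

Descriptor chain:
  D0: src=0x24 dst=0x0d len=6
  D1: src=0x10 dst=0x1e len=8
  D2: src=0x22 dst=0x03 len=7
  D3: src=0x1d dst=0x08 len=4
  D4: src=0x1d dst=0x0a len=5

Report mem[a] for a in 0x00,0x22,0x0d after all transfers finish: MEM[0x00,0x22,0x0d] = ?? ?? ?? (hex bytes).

MEM[0x00,0x22,0x0d] = 4f 0b 33

D0: mem[0x0d..0x12] <- [49 14 c0 7a 3d 33]
D1: mem[0x1e..0x25] <- [7a 3d 33 ea 0b 37 5c 92]
D2: mem[0x03..0x09] <- [0b 37 5c 92 c0 7a 3d]
D3: mem[0x08..0x0b] <- [2d 7a 3d 33]
D4: mem[0x0a..0x0e] <- [2d 7a 3d 33 ea]
query mem[0x00]=0x4f, mem[0x22]=0x0b, mem[0x0d]=0x33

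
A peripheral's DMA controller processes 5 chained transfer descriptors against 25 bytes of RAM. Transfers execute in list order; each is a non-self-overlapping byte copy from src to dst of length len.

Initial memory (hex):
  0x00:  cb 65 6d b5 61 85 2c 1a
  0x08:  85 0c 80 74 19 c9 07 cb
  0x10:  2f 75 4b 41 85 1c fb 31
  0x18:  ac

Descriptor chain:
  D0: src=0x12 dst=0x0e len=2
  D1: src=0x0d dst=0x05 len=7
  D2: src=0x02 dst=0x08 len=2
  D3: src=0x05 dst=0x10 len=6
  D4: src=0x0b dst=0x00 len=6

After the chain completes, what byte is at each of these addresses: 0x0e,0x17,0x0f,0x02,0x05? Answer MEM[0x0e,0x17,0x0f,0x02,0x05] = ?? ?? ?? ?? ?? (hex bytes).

MEM[0x0e,0x17,0x0f,0x02,0x05] = 4b 31 41 c9 c9

  after D0: wrote 2B at 0x0e = 4b41
  after D1: wrote 7B at 0x05 = c94b412f754b41
  after D2: wrote 2B at 0x08 = 6db5
  after D3: wrote 6B at 0x10 = c94b416db54b
  after D4: wrote 6B at 0x00 = 4119c94b41c9
query mem[0x0e]=0x4b, mem[0x17]=0x31, mem[0x0f]=0x41, mem[0x02]=0xc9, mem[0x05]=0xc9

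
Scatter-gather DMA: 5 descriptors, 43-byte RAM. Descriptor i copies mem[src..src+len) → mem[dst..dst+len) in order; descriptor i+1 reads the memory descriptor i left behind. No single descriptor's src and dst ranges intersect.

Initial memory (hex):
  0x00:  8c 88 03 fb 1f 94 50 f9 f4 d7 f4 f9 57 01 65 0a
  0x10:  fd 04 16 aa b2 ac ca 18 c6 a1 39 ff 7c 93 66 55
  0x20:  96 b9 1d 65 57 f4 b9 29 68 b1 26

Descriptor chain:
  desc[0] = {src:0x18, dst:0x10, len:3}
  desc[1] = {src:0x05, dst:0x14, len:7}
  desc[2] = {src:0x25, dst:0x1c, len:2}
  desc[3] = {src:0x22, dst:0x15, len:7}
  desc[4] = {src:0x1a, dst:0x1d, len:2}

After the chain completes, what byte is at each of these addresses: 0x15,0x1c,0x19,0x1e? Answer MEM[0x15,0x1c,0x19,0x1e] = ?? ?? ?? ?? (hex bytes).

#0 dst[0x10+3] := {0xc6,0xa1,0x39}
#1 dst[0x14+7] := {0x94,0x50,0xf9,0xf4,0xd7,0xf4,0xf9}
#2 dst[0x1c+2] := {0xf4,0xb9}
#3 dst[0x15+7] := {0x1d,0x65,0x57,0xf4,0xb9,0x29,0x68}
#4 dst[0x1d+2] := {0x29,0x68}
query mem[0x15]=0x1d, mem[0x1c]=0xf4, mem[0x19]=0xb9, mem[0x1e]=0x68

MEM[0x15,0x1c,0x19,0x1e] = 1d f4 b9 68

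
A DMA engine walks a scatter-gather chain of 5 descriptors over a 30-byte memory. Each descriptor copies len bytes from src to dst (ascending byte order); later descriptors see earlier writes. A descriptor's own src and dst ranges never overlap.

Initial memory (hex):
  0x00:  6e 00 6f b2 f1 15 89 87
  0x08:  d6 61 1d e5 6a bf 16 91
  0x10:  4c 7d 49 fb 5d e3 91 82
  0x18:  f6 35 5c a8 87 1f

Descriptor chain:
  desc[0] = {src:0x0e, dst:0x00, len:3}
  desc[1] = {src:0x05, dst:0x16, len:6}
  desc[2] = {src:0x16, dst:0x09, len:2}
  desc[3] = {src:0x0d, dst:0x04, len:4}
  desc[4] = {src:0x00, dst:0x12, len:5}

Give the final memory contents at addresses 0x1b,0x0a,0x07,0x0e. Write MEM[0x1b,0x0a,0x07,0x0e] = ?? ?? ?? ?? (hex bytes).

MEM[0x1b,0x0a,0x07,0x0e] = 1d 89 4c 16

[0] 0x0e->0x00 len=3 : 16 91 4c
[1] 0x05->0x16 len=6 : 15 89 87 d6 61 1d
[2] 0x16->0x09 len=2 : 15 89
[3] 0x0d->0x04 len=4 : bf 16 91 4c
[4] 0x00->0x12 len=5 : 16 91 4c b2 bf
query mem[0x1b]=0x1d, mem[0x0a]=0x89, mem[0x07]=0x4c, mem[0x0e]=0x16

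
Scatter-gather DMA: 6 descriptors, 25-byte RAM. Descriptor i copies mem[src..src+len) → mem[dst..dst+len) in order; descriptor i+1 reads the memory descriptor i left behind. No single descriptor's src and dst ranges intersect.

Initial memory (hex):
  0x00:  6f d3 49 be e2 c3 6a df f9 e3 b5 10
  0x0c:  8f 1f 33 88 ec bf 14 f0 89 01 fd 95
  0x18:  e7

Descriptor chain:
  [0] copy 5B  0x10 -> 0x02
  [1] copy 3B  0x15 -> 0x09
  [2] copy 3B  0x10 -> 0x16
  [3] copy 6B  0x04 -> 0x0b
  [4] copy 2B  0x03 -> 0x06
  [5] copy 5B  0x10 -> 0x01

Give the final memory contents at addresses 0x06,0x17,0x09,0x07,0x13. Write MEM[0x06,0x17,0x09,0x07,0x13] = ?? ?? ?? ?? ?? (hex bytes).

[0] 0x10->0x02 len=5 : ec bf 14 f0 89
[1] 0x15->0x09 len=3 : 01 fd 95
[2] 0x10->0x16 len=3 : ec bf 14
[3] 0x04->0x0b len=6 : 14 f0 89 df f9 01
[4] 0x03->0x06 len=2 : bf 14
[5] 0x10->0x01 len=5 : 01 bf 14 f0 89
query mem[0x06]=0xbf, mem[0x17]=0xbf, mem[0x09]=0x01, mem[0x07]=0x14, mem[0x13]=0xf0

MEM[0x06,0x17,0x09,0x07,0x13] = bf bf 01 14 f0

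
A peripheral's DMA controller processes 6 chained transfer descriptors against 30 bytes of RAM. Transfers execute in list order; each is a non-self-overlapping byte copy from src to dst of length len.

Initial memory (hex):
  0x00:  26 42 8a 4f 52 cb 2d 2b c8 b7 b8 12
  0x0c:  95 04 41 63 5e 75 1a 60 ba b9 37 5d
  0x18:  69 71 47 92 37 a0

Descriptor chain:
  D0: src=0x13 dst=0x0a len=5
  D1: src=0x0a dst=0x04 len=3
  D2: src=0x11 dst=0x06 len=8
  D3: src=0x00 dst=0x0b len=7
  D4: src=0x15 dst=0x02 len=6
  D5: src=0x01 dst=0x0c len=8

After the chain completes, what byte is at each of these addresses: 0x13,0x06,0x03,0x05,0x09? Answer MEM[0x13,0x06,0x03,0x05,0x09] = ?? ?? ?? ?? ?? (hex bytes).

[0] 0x13->0x0a len=5 : 60 ba b9 37 5d
[1] 0x0a->0x04 len=3 : 60 ba b9
[2] 0x11->0x06 len=8 : 75 1a 60 ba b9 37 5d 69
[3] 0x00->0x0b len=7 : 26 42 8a 4f 60 ba 75
[4] 0x15->0x02 len=6 : b9 37 5d 69 71 47
[5] 0x01->0x0c len=8 : 42 b9 37 5d 69 71 47 60
query mem[0x13]=0x60, mem[0x06]=0x71, mem[0x03]=0x37, mem[0x05]=0x69, mem[0x09]=0xba

MEM[0x13,0x06,0x03,0x05,0x09] = 60 71 37 69 ba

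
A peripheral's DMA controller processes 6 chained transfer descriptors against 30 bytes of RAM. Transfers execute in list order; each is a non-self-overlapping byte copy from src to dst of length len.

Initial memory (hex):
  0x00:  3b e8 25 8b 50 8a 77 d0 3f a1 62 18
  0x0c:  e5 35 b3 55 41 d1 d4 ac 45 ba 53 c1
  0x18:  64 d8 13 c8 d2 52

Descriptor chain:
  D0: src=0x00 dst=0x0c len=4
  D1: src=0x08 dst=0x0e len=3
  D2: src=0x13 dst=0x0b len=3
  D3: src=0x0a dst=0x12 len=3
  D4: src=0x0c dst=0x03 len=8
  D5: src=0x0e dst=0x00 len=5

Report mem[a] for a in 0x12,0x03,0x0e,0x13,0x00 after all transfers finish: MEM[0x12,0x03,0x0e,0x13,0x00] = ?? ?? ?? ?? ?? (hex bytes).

MEM[0x12,0x03,0x0e,0x13,0x00] = 62 d1 3f ac 3f

D0: mem[0x0c..0x0f] <- [3b e8 25 8b]
D1: mem[0x0e..0x10] <- [3f a1 62]
D2: mem[0x0b..0x0d] <- [ac 45 ba]
D3: mem[0x12..0x14] <- [62 ac 45]
D4: mem[0x03..0x0a] <- [45 ba 3f a1 62 d1 62 ac]
D5: mem[0x00..0x04] <- [3f a1 62 d1 62]
query mem[0x12]=0x62, mem[0x03]=0xd1, mem[0x0e]=0x3f, mem[0x13]=0xac, mem[0x00]=0x3f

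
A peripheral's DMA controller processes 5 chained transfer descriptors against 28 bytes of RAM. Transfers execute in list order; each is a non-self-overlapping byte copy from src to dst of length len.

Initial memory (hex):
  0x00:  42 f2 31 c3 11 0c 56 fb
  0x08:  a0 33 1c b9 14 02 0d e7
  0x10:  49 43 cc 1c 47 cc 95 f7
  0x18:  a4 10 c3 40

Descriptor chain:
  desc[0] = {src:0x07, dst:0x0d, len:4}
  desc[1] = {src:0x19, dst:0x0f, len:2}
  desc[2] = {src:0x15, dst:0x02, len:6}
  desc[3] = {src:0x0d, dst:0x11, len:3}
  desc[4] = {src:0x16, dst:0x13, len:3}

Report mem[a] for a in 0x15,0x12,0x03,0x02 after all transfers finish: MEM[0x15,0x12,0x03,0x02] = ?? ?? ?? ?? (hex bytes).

  after D0: wrote 4B at 0x0d = fba0331c
  after D1: wrote 2B at 0x0f = 10c3
  after D2: wrote 6B at 0x02 = cc95f7a410c3
  after D3: wrote 3B at 0x11 = fba010
  after D4: wrote 3B at 0x13 = 95f7a4
query mem[0x15]=0xa4, mem[0x12]=0xa0, mem[0x03]=0x95, mem[0x02]=0xcc

MEM[0x15,0x12,0x03,0x02] = a4 a0 95 cc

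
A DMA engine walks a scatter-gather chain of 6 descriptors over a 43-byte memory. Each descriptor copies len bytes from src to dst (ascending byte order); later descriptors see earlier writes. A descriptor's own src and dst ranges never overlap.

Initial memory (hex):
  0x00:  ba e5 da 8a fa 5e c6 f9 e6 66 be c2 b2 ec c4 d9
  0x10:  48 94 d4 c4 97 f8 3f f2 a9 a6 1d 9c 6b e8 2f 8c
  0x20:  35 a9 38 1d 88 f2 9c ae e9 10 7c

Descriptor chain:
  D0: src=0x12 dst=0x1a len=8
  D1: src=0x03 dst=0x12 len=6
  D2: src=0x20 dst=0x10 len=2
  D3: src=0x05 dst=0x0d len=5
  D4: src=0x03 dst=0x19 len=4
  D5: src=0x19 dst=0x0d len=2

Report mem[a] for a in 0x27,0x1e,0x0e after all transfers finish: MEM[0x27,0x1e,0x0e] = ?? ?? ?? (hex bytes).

#0 dst[0x1a+8] := {0xd4,0xc4,0x97,0xf8,0x3f,0xf2,0xa9,0xa6}
#1 dst[0x12+6] := {0x8a,0xfa,0x5e,0xc6,0xf9,0xe6}
#2 dst[0x10+2] := {0xa9,0xa6}
#3 dst[0x0d+5] := {0x5e,0xc6,0xf9,0xe6,0x66}
#4 dst[0x19+4] := {0x8a,0xfa,0x5e,0xc6}
#5 dst[0x0d+2] := {0x8a,0xfa}
query mem[0x27]=0xae, mem[0x1e]=0x3f, mem[0x0e]=0xfa

MEM[0x27,0x1e,0x0e] = ae 3f fa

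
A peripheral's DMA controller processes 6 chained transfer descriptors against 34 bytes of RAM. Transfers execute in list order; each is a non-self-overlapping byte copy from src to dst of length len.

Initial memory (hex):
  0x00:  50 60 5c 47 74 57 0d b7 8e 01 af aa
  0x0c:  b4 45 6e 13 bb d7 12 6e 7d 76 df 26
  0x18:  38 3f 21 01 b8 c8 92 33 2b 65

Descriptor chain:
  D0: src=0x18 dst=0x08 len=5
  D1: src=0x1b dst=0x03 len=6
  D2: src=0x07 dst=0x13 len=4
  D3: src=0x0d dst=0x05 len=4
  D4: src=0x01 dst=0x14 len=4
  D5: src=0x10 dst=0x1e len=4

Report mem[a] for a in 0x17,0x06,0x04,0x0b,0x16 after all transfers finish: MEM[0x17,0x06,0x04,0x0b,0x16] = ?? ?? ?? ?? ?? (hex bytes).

#0 dst[0x08+5] := {0x38,0x3f,0x21,0x01,0xb8}
#1 dst[0x03+6] := {0x01,0xb8,0xc8,0x92,0x33,0x2b}
#2 dst[0x13+4] := {0x33,0x2b,0x3f,0x21}
#3 dst[0x05+4] := {0x45,0x6e,0x13,0xbb}
#4 dst[0x14+4] := {0x60,0x5c,0x01,0xb8}
#5 dst[0x1e+4] := {0xbb,0xd7,0x12,0x33}
query mem[0x17]=0xb8, mem[0x06]=0x6e, mem[0x04]=0xb8, mem[0x0b]=0x01, mem[0x16]=0x01

MEM[0x17,0x06,0x04,0x0b,0x16] = b8 6e b8 01 01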